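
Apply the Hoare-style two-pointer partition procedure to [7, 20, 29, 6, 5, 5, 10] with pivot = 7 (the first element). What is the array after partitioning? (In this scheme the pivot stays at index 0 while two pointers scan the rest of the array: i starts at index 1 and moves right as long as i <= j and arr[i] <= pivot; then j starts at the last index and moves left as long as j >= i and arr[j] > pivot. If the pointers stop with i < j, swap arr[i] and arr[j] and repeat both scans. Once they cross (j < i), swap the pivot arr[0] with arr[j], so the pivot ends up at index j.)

Hoare-style two-pointer partition with pivot = 7:

Initial array: [7, 20, 29, 6, 5, 5, 10]

Pointers start at i = 1, j = 6.
i stops at index 1 (arr[1]=20 > 7), j stops at index 5 (arr[5]=5 <= 7): swap arr[1] and arr[5], array becomes [7, 5, 29, 6, 5, 20, 10]
i stops at index 2 (arr[2]=29 > 7), j stops at index 4 (arr[4]=5 <= 7): swap arr[2] and arr[4], array becomes [7, 5, 5, 6, 29, 20, 10]
i ends at 4, j ends at 3: the pointers have crossed (j < i), so scanning stops.

Swap pivot arr[0] with arr[3] to place pivot at position 3: [6, 5, 5, 7, 29, 20, 10]
Pivot position: 3

After partitioning with pivot 7, the array becomes [6, 5, 5, 7, 29, 20, 10]. The pivot is placed at index 3. All elements to the left of the pivot are <= 7, and all elements to the right are > 7.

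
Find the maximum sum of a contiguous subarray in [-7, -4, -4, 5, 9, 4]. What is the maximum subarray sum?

Using Kadane's algorithm on [-7, -4, -4, 5, 9, 4]:

Scanning through the array:
Position 1 (value -4): max_ending_here = -4, max_so_far = -4
Position 2 (value -4): max_ending_here = -4, max_so_far = -4
Position 3 (value 5): max_ending_here = 5, max_so_far = 5
Position 4 (value 9): max_ending_here = 14, max_so_far = 14
Position 5 (value 4): max_ending_here = 18, max_so_far = 18

Maximum subarray: [5, 9, 4]
Maximum sum: 18

The maximum subarray is [5, 9, 4] with sum 18. This subarray runs from index 3 to index 5.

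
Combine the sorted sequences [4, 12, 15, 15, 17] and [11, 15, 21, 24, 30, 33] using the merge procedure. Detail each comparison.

Merging process:

Compare 4 vs 11: take 4 from left. Merged: [4]
Compare 12 vs 11: take 11 from right. Merged: [4, 11]
Compare 12 vs 15: take 12 from left. Merged: [4, 11, 12]
Compare 15 vs 15: take 15 from left. Merged: [4, 11, 12, 15]
Compare 15 vs 15: take 15 from left. Merged: [4, 11, 12, 15, 15]
Compare 17 vs 15: take 15 from right. Merged: [4, 11, 12, 15, 15, 15]
Compare 17 vs 21: take 17 from left. Merged: [4, 11, 12, 15, 15, 15, 17]
Append remaining from right: [21, 24, 30, 33]. Merged: [4, 11, 12, 15, 15, 15, 17, 21, 24, 30, 33]

Final merged array: [4, 11, 12, 15, 15, 15, 17, 21, 24, 30, 33]
Total comparisons: 7

The merged array is [4, 11, 12, 15, 15, 15, 17, 21, 24, 30, 33], requiring 7 comparisons. The merge step runs in O(n) time where n is the total number of elements.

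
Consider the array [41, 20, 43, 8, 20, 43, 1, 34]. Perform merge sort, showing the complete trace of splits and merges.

Merge sort trace:

Split: [41, 20, 43, 8, 20, 43, 1, 34] -> [41, 20, 43, 8] and [20, 43, 1, 34]
  Split: [41, 20, 43, 8] -> [41, 20] and [43, 8]
    Split: [41, 20] -> [41] and [20]
    Merge: [41] + [20] -> [20, 41]
    Split: [43, 8] -> [43] and [8]
    Merge: [43] + [8] -> [8, 43]
  Merge: [20, 41] + [8, 43] -> [8, 20, 41, 43]
  Split: [20, 43, 1, 34] -> [20, 43] and [1, 34]
    Split: [20, 43] -> [20] and [43]
    Merge: [20] + [43] -> [20, 43]
    Split: [1, 34] -> [1] and [34]
    Merge: [1] + [34] -> [1, 34]
  Merge: [20, 43] + [1, 34] -> [1, 20, 34, 43]
Merge: [8, 20, 41, 43] + [1, 20, 34, 43] -> [1, 8, 20, 20, 34, 41, 43, 43]

Final sorted array: [1, 8, 20, 20, 34, 41, 43, 43]

The merge sort proceeds by recursively splitting the array and merging sorted halves.
After all merges, the sorted array is [1, 8, 20, 20, 34, 41, 43, 43].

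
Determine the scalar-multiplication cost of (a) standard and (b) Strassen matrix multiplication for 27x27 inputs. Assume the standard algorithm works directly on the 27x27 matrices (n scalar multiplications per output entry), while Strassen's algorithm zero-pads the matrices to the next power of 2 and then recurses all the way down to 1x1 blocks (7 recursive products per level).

Matrix multiplication for 27x27 matrices:

Strassen's algorithm requires power-of-2 dimensions. Pad 27x27 to 32x32 (next power of 2).

Standard algorithm: 27^3 = 19683 multiplications
Strassen's algorithm: 7^(log2(32)) = 7^5 = 16807 multiplications
Savings: 19683 - 16807 = 2876 multiplications

Standard: 19683 multiplications (27^3). Strassen: 16807 multiplications (7^5, after padding to 32x32). Strassen reduces 8 recursive multiplications to 7 at each level.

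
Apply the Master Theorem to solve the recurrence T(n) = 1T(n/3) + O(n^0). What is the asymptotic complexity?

Master Theorem for T(n) = 1T(n/3) + O(n^0):

a = 1, b = 3, c = 0
log_b(a) = log_3(1) = 0.0000

Case 2: c = 0 = log_3(1) = 0.0000
T(n) = O(n^0 log n) = O(log n)

For T(n) = 1T(n/3) + O(n^0): log_3(1) = 0.0000. This is Case 2 of the Master Theorem (c = log_b(a), equal work at all levels), giving O(log n).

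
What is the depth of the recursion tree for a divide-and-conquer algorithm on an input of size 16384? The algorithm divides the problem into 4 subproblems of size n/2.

For divide and conquer with division factor 2:

Problem sizes at each level:
Level 0: 16384
Level 1: 8192
Level 2: 4096
Level 3: 2048
Level 4: 1024
Level 5: 512
Level 6: 256
Level 7: 128
Level 8: 64
Level 9: 32
Level 10: 16
Level 11: 8
Level 12: 4
Level 13: 2
Level 14: 1

The root is level 0 and the size-1 base case is level 14 (the tree spans levels 0 through 14, i.e. 15 levels counting the root), so the depth is the number of divisions: log_2(16384) = 14

The recursion tree depth is log_2(16384) = 14. At each level, the problem size is divided by 2, so it takes 14 divisions to reduce to a base case of size 1. The algorithm makes 4 recursive calls at each level.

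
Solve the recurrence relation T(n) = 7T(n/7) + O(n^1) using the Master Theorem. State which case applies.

Master Theorem for T(n) = 7T(n/7) + O(n^1):

a = 7, b = 7, c = 1
log_b(a) = log_7(7) = 1.0000

Case 2: c = 1 = log_7(7) = 1.0000
T(n) = O(n^1 log n) = O(n log n)

For T(n) = 7T(n/7) + O(n^1): log_7(7) = 1.0000. This is Case 2 of the Master Theorem (c = log_b(a), equal work at all levels), giving O(n log n).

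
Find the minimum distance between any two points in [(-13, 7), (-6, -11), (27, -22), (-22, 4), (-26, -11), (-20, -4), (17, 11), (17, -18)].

Computing all pairwise distances among 8 points:

d((-13, 7), (-6, -11)) = 19.3132
d((-13, 7), (27, -22)) = 49.4065
d((-13, 7), (-22, 4)) = 9.4868
d((-13, 7), (-26, -11)) = 22.2036
d((-13, 7), (-20, -4)) = 13.0384
d((-13, 7), (17, 11)) = 30.2655
d((-13, 7), (17, -18)) = 39.0512
d((-6, -11), (27, -22)) = 34.7851
d((-6, -11), (-22, 4)) = 21.9317
d((-6, -11), (-26, -11)) = 20.0
d((-6, -11), (-20, -4)) = 15.6525
d((-6, -11), (17, 11)) = 31.8277
d((-6, -11), (17, -18)) = 24.0416
d((27, -22), (-22, 4)) = 55.4707
d((27, -22), (-26, -11)) = 54.1295
d((27, -22), (-20, -4)) = 50.3289
d((27, -22), (17, 11)) = 34.4819
d((27, -22), (17, -18)) = 10.7703
d((-22, 4), (-26, -11)) = 15.5242
d((-22, 4), (-20, -4)) = 8.2462 <-- minimum
d((-22, 4), (17, 11)) = 39.6232
d((-22, 4), (17, -18)) = 44.7772
d((-26, -11), (-20, -4)) = 9.2195
d((-26, -11), (17, 11)) = 48.3011
d((-26, -11), (17, -18)) = 43.566
d((-20, -4), (17, 11)) = 39.9249
d((-20, -4), (17, -18)) = 39.5601
d((17, 11), (17, -18)) = 29.0

Closest pair: (-22, 4) and (-20, -4) with distance 8.2462

The closest pair is (-22, 4) and (-20, -4) with Euclidean distance 8.2462. For 8 points, brute-force pairwise comparison is shown above. For large n, the divide-and-conquer algorithm (sort by x, recurse on halves, check the dividing strip) achieves O(n log n).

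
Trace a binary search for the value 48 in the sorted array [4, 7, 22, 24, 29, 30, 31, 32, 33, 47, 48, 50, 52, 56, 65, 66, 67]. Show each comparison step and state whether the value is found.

Binary search for 48 in [4, 7, 22, 24, 29, 30, 31, 32, 33, 47, 48, 50, 52, 56, 65, 66, 67]:

lo=0, hi=16, mid=8, arr[mid]=33 -> 33 < 48, search right half
lo=9, hi=16, mid=12, arr[mid]=52 -> 52 > 48, search left half
lo=9, hi=11, mid=10, arr[mid]=48 -> Found target at index 10!

Binary search finds 48 at index 10 after 3 comparisons. The search repeatedly halves the search space by comparing with the middle element.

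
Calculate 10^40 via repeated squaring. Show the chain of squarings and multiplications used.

Computing 10^40 by squaring (build up from 10^1; each line after the first costs one multiplication):

10^1 = 10
10^2 = (10^1)^2 = 10^2 = 100
10^4 = (10^2)^2 = 100^2 = 10000
10^5 = 10 * 10^4 = 10 * 10000 = 100000
10^10 = (10^5)^2 = 100000^2 = 10000000000
10^20 = (10^10)^2 = 10000000000^2 = 100000000000000000000
10^40 = (10^20)^2 = 100000000000000000000^2 = 10000000000000000000000000000000000000000

Result: 10000000000000000000000000000000000000000
Multiplications needed: 6 (6 lines after 10^1)

10^40 = 10000000000000000000000000000000000000000. Using exponentiation by squaring, this requires 6 multiplications. The key idea: if the exponent is even, square the half-power; if odd, multiply by the base once.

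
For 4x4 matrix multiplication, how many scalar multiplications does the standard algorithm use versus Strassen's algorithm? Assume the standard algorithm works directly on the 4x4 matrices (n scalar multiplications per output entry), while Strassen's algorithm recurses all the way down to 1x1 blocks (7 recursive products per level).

Matrix multiplication for 4x4 matrices:

Standard algorithm: 4^3 = 64 multiplications
Strassen's algorithm: 7^(log2(4)) = 7^2 = 49 multiplications
Savings: 64 - 49 = 15 multiplications

Standard: 64 multiplications (4^3). Strassen: 49 multiplications (7^2). Strassen reduces 8 recursive multiplications to 7 at each level.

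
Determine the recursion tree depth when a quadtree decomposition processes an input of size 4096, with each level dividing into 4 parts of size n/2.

For divide and conquer with division factor 2:

Problem sizes at each level:
Level 0: 4096
Level 1: 2048
Level 2: 1024
Level 3: 512
Level 4: 256
Level 5: 128
Level 6: 64
Level 7: 32
Level 8: 16
Level 9: 8
Level 10: 4
Level 11: 2
Level 12: 1

The root is level 0 and the size-1 base case is level 12 (the tree spans levels 0 through 12, i.e. 13 levels counting the root), so the depth is the number of divisions: log_2(4096) = 12

The recursion tree depth is log_2(4096) = 12. At each level, the problem size is divided by 2, so it takes 12 divisions to reduce to a base case of size 1. The algorithm makes 4 recursive calls at each level.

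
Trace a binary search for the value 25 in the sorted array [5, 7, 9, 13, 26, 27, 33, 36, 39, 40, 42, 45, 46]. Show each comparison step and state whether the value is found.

Binary search for 25 in [5, 7, 9, 13, 26, 27, 33, 36, 39, 40, 42, 45, 46]:

lo=0, hi=12, mid=6, arr[mid]=33 -> 33 > 25, search left half
lo=0, hi=5, mid=2, arr[mid]=9 -> 9 < 25, search right half
lo=3, hi=5, mid=4, arr[mid]=26 -> 26 > 25, search left half
lo=3, hi=3, mid=3, arr[mid]=13 -> 13 < 25, search right half
lo=4 > hi=3, target 25 not found

Binary search determines that 25 is not in the array after 4 comparisons. The search space was exhausted without finding the target.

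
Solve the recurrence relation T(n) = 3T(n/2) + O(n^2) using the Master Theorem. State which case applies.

Master Theorem for T(n) = 3T(n/2) + O(n^2):

a = 3, b = 2, c = 2
log_b(a) = log_2(3) = 1.5850

Case 3: c = 2 > log_2(3) = 1.5850
T(n) = O(n^2) = O(n^2)

For T(n) = 3T(n/2) + O(n^2): log_2(3) = 1.5850. This is Case 3 of the Master Theorem (c > log_b(a), work dominated by root), giving O(n^2).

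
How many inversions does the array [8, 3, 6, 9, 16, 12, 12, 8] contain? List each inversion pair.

Finding inversions in [8, 3, 6, 9, 16, 12, 12, 8]:

(0, 1): arr[0]=8 > arr[1]=3
(0, 2): arr[0]=8 > arr[2]=6
(3, 7): arr[3]=9 > arr[7]=8
(4, 5): arr[4]=16 > arr[5]=12
(4, 6): arr[4]=16 > arr[6]=12
(4, 7): arr[4]=16 > arr[7]=8
(5, 7): arr[5]=12 > arr[7]=8
(6, 7): arr[6]=12 > arr[7]=8

Total inversions: 8

The array has 8 inversion(s): (0,1), (0,2), (3,7), (4,5), (4,6), (4,7), (5,7), (6,7). Each pair (i,j) satisfies i < j and arr[i] > arr[j].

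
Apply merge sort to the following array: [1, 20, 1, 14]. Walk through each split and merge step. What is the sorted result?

Merge sort trace:

Split: [1, 20, 1, 14] -> [1, 20] and [1, 14]
  Split: [1, 20] -> [1] and [20]
  Merge: [1] + [20] -> [1, 20]
  Split: [1, 14] -> [1] and [14]
  Merge: [1] + [14] -> [1, 14]
Merge: [1, 20] + [1, 14] -> [1, 1, 14, 20]

Final sorted array: [1, 1, 14, 20]

The merge sort proceeds by recursively splitting the array and merging sorted halves.
After all merges, the sorted array is [1, 1, 14, 20].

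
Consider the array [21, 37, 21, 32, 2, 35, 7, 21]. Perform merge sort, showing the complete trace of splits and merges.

Merge sort trace:

Split: [21, 37, 21, 32, 2, 35, 7, 21] -> [21, 37, 21, 32] and [2, 35, 7, 21]
  Split: [21, 37, 21, 32] -> [21, 37] and [21, 32]
    Split: [21, 37] -> [21] and [37]
    Merge: [21] + [37] -> [21, 37]
    Split: [21, 32] -> [21] and [32]
    Merge: [21] + [32] -> [21, 32]
  Merge: [21, 37] + [21, 32] -> [21, 21, 32, 37]
  Split: [2, 35, 7, 21] -> [2, 35] and [7, 21]
    Split: [2, 35] -> [2] and [35]
    Merge: [2] + [35] -> [2, 35]
    Split: [7, 21] -> [7] and [21]
    Merge: [7] + [21] -> [7, 21]
  Merge: [2, 35] + [7, 21] -> [2, 7, 21, 35]
Merge: [21, 21, 32, 37] + [2, 7, 21, 35] -> [2, 7, 21, 21, 21, 32, 35, 37]

Final sorted array: [2, 7, 21, 21, 21, 32, 35, 37]

The merge sort proceeds by recursively splitting the array and merging sorted halves.
After all merges, the sorted array is [2, 7, 21, 21, 21, 32, 35, 37].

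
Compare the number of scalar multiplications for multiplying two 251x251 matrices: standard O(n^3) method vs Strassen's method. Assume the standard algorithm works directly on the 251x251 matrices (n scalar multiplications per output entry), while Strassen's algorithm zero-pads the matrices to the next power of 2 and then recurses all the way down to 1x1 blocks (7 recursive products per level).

Matrix multiplication for 251x251 matrices:

Strassen's algorithm requires power-of-2 dimensions. Pad 251x251 to 256x256 (next power of 2).

Standard algorithm: 251^3 = 15813251 multiplications
Strassen's algorithm: 7^(log2(256)) = 7^8 = 5764801 multiplications
Savings: 15813251 - 5764801 = 10048450 multiplications

Standard: 15813251 multiplications (251^3). Strassen: 5764801 multiplications (7^8, after padding to 256x256). Strassen reduces 8 recursive multiplications to 7 at each level.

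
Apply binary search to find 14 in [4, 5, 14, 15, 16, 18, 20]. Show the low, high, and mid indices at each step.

Binary search for 14 in [4, 5, 14, 15, 16, 18, 20]:

lo=0, hi=6, mid=3, arr[mid]=15 -> 15 > 14, search left half
lo=0, hi=2, mid=1, arr[mid]=5 -> 5 < 14, search right half
lo=2, hi=2, mid=2, arr[mid]=14 -> Found target at index 2!

Binary search finds 14 at index 2 after 3 comparisons. The search repeatedly halves the search space by comparing with the middle element.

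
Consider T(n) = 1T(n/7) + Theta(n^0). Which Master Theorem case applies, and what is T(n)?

Master Theorem for T(n) = 1T(n/7) + O(n^0):

a = 1, b = 7, c = 0
log_b(a) = log_7(1) = 0.0000

Case 2: c = 0 = log_7(1) = 0.0000
T(n) = O(n^0 log n) = O(log n)

For T(n) = 1T(n/7) + O(n^0): log_7(1) = 0.0000. This is Case 2 of the Master Theorem (c = log_b(a), equal work at all levels), giving O(log n).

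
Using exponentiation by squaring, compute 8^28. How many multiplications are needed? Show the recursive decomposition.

Computing 8^28 by squaring (build up from 8^1; each line after the first costs one multiplication):

8^1 = 8
8^2 = (8^1)^2 = 8^2 = 64
8^3 = 8 * 8^2 = 8 * 64 = 512
8^6 = (8^3)^2 = 512^2 = 262144
8^7 = 8 * 8^6 = 8 * 262144 = 2097152
8^14 = (8^7)^2 = 2097152^2 = 4398046511104
8^28 = (8^14)^2 = 4398046511104^2 = 19342813113834066795298816

Result: 19342813113834066795298816
Multiplications needed: 6 (6 lines after 8^1)

8^28 = 19342813113834066795298816. Using exponentiation by squaring, this requires 6 multiplications. The key idea: if the exponent is even, square the half-power; if odd, multiply by the base once.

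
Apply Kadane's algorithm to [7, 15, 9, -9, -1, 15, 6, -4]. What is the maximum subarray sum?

Using Kadane's algorithm on [7, 15, 9, -9, -1, 15, 6, -4]:

Scanning through the array:
Position 1 (value 15): max_ending_here = 22, max_so_far = 22
Position 2 (value 9): max_ending_here = 31, max_so_far = 31
Position 3 (value -9): max_ending_here = 22, max_so_far = 31
Position 4 (value -1): max_ending_here = 21, max_so_far = 31
Position 5 (value 15): max_ending_here = 36, max_so_far = 36
Position 6 (value 6): max_ending_here = 42, max_so_far = 42
Position 7 (value -4): max_ending_here = 38, max_so_far = 42

Maximum subarray: [7, 15, 9, -9, -1, 15, 6]
Maximum sum: 42

The maximum subarray is [7, 15, 9, -9, -1, 15, 6] with sum 42. This subarray runs from index 0 to index 6.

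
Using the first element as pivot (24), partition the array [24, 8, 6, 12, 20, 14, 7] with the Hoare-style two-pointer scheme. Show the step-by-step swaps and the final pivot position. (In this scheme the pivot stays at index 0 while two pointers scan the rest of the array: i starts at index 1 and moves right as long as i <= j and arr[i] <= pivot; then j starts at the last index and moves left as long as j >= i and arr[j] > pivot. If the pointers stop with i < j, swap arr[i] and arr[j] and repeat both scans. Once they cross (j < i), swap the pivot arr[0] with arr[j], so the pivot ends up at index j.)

Hoare-style two-pointer partition with pivot = 24:

Initial array: [24, 8, 6, 12, 20, 14, 7]

Pointers start at i = 1, j = 6.
i ends at 7, j ends at 6: the pointers have crossed (j < i), so scanning stops.

Swap pivot arr[0] with arr[6] to place pivot at position 6: [7, 8, 6, 12, 20, 14, 24]
Pivot position: 6

After partitioning with pivot 24, the array becomes [7, 8, 6, 12, 20, 14, 24]. The pivot is placed at index 6. All elements to the left of the pivot are <= 24, and all elements to the right are > 24.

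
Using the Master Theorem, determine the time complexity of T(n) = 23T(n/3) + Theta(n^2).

Master Theorem for T(n) = 23T(n/3) + O(n^2):

a = 23, b = 3, c = 2
log_b(a) = log_3(23) = 2.8540

Case 1: c = 2 < log_3(23) = 2.8540
T(n) = O(n^(log_3 23))

For T(n) = 23T(n/3) + O(n^2): log_3(23) = 2.8540. This is Case 1 of the Master Theorem (c < log_b(a), work dominated by leaves), giving O(n^(log_3 23)).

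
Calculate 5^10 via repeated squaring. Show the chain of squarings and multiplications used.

Computing 5^10 by squaring (build up from 5^1; each line after the first costs one multiplication):

5^1 = 5
5^2 = (5^1)^2 = 5^2 = 25
5^4 = (5^2)^2 = 25^2 = 625
5^5 = 5 * 5^4 = 5 * 625 = 3125
5^10 = (5^5)^2 = 3125^2 = 9765625

Result: 9765625
Multiplications needed: 4 (4 lines after 5^1)

5^10 = 9765625. Using exponentiation by squaring, this requires 4 multiplications. The key idea: if the exponent is even, square the half-power; if odd, multiply by the base once.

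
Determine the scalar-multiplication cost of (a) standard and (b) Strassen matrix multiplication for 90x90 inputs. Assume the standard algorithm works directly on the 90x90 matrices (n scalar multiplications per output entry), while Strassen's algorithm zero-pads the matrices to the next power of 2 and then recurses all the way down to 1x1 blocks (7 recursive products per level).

Matrix multiplication for 90x90 matrices:

Strassen's algorithm requires power-of-2 dimensions. Pad 90x90 to 128x128 (next power of 2).

Standard algorithm: 90^3 = 729000 multiplications
Strassen's algorithm: 7^(log2(128)) = 7^7 = 823543 multiplications
Difference: 729000 - 823543 = -94543 (Strassen uses MORE here due to padding overhead — for small or just-over-power-of-2 n, padding can outweigh the per-level savings)

Standard: 729000 multiplications (90^3). Strassen: 823543 multiplications (7^7, after padding to 128x128). Strassen reduces 8 recursive multiplications to 7 at each level.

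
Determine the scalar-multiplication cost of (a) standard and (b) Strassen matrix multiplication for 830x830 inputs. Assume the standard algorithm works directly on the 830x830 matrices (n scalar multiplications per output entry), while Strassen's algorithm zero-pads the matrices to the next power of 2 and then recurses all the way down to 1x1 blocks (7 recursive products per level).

Matrix multiplication for 830x830 matrices:

Strassen's algorithm requires power-of-2 dimensions. Pad 830x830 to 1024x1024 (next power of 2).

Standard algorithm: 830^3 = 571787000 multiplications
Strassen's algorithm: 7^(log2(1024)) = 7^10 = 282475249 multiplications
Savings: 571787000 - 282475249 = 289311751 multiplications

Standard: 571787000 multiplications (830^3). Strassen: 282475249 multiplications (7^10, after padding to 1024x1024). Strassen reduces 8 recursive multiplications to 7 at each level.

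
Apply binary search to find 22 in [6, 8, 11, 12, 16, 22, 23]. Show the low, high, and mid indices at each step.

Binary search for 22 in [6, 8, 11, 12, 16, 22, 23]:

lo=0, hi=6, mid=3, arr[mid]=12 -> 12 < 22, search right half
lo=4, hi=6, mid=5, arr[mid]=22 -> Found target at index 5!

Binary search finds 22 at index 5 after 2 comparisons. The search repeatedly halves the search space by comparing with the middle element.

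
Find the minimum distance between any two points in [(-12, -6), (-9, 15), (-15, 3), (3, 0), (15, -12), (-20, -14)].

Computing all pairwise distances among 6 points:

d((-12, -6), (-9, 15)) = 21.2132
d((-12, -6), (-15, 3)) = 9.4868 <-- minimum
d((-12, -6), (3, 0)) = 16.1555
d((-12, -6), (15, -12)) = 27.6586
d((-12, -6), (-20, -14)) = 11.3137
d((-9, 15), (-15, 3)) = 13.4164
d((-9, 15), (3, 0)) = 19.2094
d((-9, 15), (15, -12)) = 36.1248
d((-9, 15), (-20, -14)) = 31.0161
d((-15, 3), (3, 0)) = 18.2483
d((-15, 3), (15, -12)) = 33.541
d((-15, 3), (-20, -14)) = 17.72
d((3, 0), (15, -12)) = 16.9706
d((3, 0), (-20, -14)) = 26.9258
d((15, -12), (-20, -14)) = 35.0571

Closest pair: (-12, -6) and (-15, 3) with distance 9.4868

The closest pair is (-12, -6) and (-15, 3) with Euclidean distance 9.4868. For 6 points, brute-force pairwise comparison is shown above. For large n, the divide-and-conquer algorithm (sort by x, recurse on halves, check the dividing strip) achieves O(n log n).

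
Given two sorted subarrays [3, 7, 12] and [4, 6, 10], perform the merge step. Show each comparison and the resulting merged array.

Merging process:

Compare 3 vs 4: take 3 from left. Merged: [3]
Compare 7 vs 4: take 4 from right. Merged: [3, 4]
Compare 7 vs 6: take 6 from right. Merged: [3, 4, 6]
Compare 7 vs 10: take 7 from left. Merged: [3, 4, 6, 7]
Compare 12 vs 10: take 10 from right. Merged: [3, 4, 6, 7, 10]
Append remaining from left: [12]. Merged: [3, 4, 6, 7, 10, 12]

Final merged array: [3, 4, 6, 7, 10, 12]
Total comparisons: 5

The merged array is [3, 4, 6, 7, 10, 12], requiring 5 comparisons. The merge step runs in O(n) time where n is the total number of elements.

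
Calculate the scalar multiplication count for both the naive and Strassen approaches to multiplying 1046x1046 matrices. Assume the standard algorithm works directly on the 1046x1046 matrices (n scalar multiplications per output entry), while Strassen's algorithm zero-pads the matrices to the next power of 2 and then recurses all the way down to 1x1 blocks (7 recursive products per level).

Matrix multiplication for 1046x1046 matrices:

Strassen's algorithm requires power-of-2 dimensions. Pad 1046x1046 to 2048x2048 (next power of 2).

Standard algorithm: 1046^3 = 1144445336 multiplications
Strassen's algorithm: 7^(log2(2048)) = 7^11 = 1977326743 multiplications
Difference: 1144445336 - 1977326743 = -832881407 (Strassen uses MORE here due to padding overhead — for small or just-over-power-of-2 n, padding can outweigh the per-level savings)

Standard: 1144445336 multiplications (1046^3). Strassen: 1977326743 multiplications (7^11, after padding to 2048x2048). Strassen reduces 8 recursive multiplications to 7 at each level.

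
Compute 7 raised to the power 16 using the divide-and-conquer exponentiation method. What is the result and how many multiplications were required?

Computing 7^16 by squaring (build up from 7^1; each line after the first costs one multiplication):

7^1 = 7
7^2 = (7^1)^2 = 7^2 = 49
7^4 = (7^2)^2 = 49^2 = 2401
7^8 = (7^4)^2 = 2401^2 = 5764801
7^16 = (7^8)^2 = 5764801^2 = 33232930569601

Result: 33232930569601
Multiplications needed: 4 (4 lines after 7^1)

7^16 = 33232930569601. Using exponentiation by squaring, this requires 4 multiplications. The key idea: if the exponent is even, square the half-power; if odd, multiply by the base once.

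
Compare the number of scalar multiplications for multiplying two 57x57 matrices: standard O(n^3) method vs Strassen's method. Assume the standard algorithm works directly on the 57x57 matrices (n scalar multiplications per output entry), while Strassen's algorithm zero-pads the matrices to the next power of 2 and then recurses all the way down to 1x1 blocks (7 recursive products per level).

Matrix multiplication for 57x57 matrices:

Strassen's algorithm requires power-of-2 dimensions. Pad 57x57 to 64x64 (next power of 2).

Standard algorithm: 57^3 = 185193 multiplications
Strassen's algorithm: 7^(log2(64)) = 7^6 = 117649 multiplications
Savings: 185193 - 117649 = 67544 multiplications

Standard: 185193 multiplications (57^3). Strassen: 117649 multiplications (7^6, after padding to 64x64). Strassen reduces 8 recursive multiplications to 7 at each level.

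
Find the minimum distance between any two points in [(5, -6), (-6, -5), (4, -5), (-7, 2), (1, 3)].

Computing all pairwise distances among 5 points:

d((5, -6), (-6, -5)) = 11.0454
d((5, -6), (4, -5)) = 1.4142 <-- minimum
d((5, -6), (-7, 2)) = 14.4222
d((5, -6), (1, 3)) = 9.8489
d((-6, -5), (4, -5)) = 10.0
d((-6, -5), (-7, 2)) = 7.0711
d((-6, -5), (1, 3)) = 10.6301
d((4, -5), (-7, 2)) = 13.0384
d((4, -5), (1, 3)) = 8.544
d((-7, 2), (1, 3)) = 8.0623

Closest pair: (5, -6) and (4, -5) with distance 1.4142

The closest pair is (5, -6) and (4, -5) with Euclidean distance 1.4142. For 5 points, brute-force pairwise comparison is shown above. For large n, the divide-and-conquer algorithm (sort by x, recurse on halves, check the dividing strip) achieves O(n log n).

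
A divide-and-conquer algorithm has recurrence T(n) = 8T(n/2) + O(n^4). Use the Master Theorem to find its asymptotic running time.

Master Theorem for T(n) = 8T(n/2) + O(n^4):

a = 8, b = 2, c = 4
log_b(a) = log_2(8) = 3.0000

Case 3: c = 4 > log_2(8) = 3.0000
T(n) = O(n^4) = O(n^4)

For T(n) = 8T(n/2) + O(n^4): log_2(8) = 3.0000. This is Case 3 of the Master Theorem (c > log_b(a), work dominated by root), giving O(n^4).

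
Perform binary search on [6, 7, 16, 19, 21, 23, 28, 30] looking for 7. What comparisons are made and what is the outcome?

Binary search for 7 in [6, 7, 16, 19, 21, 23, 28, 30]:

lo=0, hi=7, mid=3, arr[mid]=19 -> 19 > 7, search left half
lo=0, hi=2, mid=1, arr[mid]=7 -> Found target at index 1!

Binary search finds 7 at index 1 after 2 comparisons. The search repeatedly halves the search space by comparing with the middle element.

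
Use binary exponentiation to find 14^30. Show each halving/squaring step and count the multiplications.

Computing 14^30 by squaring (build up from 14^1; each line after the first costs one multiplication):

14^1 = 14
14^2 = (14^1)^2 = 14^2 = 196
14^3 = 14 * 14^2 = 14 * 196 = 2744
14^6 = (14^3)^2 = 2744^2 = 7529536
14^7 = 14 * 14^6 = 14 * 7529536 = 105413504
14^14 = (14^7)^2 = 105413504^2 = 11112006825558016
14^15 = 14 * 14^14 = 14 * 11112006825558016 = 155568095557812224
14^30 = (14^15)^2 = 155568095557812224^2 = 24201432355484595421941037243826176

Result: 24201432355484595421941037243826176
Multiplications needed: 7 (7 lines after 14^1)

14^30 = 24201432355484595421941037243826176. Using exponentiation by squaring, this requires 7 multiplications. The key idea: if the exponent is even, square the half-power; if odd, multiply by the base once.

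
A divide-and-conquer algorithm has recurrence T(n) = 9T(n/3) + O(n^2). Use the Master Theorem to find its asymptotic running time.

Master Theorem for T(n) = 9T(n/3) + O(n^2):

a = 9, b = 3, c = 2
log_b(a) = log_3(9) = 2.0000

Case 2: c = 2 = log_3(9) = 2.0000
T(n) = O(n^2 log n) = O(n^2 log n)

For T(n) = 9T(n/3) + O(n^2): log_3(9) = 2.0000. This is Case 2 of the Master Theorem (c = log_b(a), equal work at all levels), giving O(n^2 log n).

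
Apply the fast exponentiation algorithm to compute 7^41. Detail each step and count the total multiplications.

Computing 7^41 by squaring (build up from 7^1; each line after the first costs one multiplication):

7^1 = 7
7^2 = (7^1)^2 = 7^2 = 49
7^4 = (7^2)^2 = 49^2 = 2401
7^5 = 7 * 7^4 = 7 * 2401 = 16807
7^10 = (7^5)^2 = 16807^2 = 282475249
7^20 = (7^10)^2 = 282475249^2 = 79792266297612001
7^40 = (7^20)^2 = 79792266297612001^2 = 6366805760909027985741435139224001
7^41 = 7 * 7^40 = 7 * 6366805760909027985741435139224001 = 44567640326363195900190045974568007

Result: 44567640326363195900190045974568007
Multiplications needed: 7 (7 lines after 7^1)

7^41 = 44567640326363195900190045974568007. Using exponentiation by squaring, this requires 7 multiplications. The key idea: if the exponent is even, square the half-power; if odd, multiply by the base once.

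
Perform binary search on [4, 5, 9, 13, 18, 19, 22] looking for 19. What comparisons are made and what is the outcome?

Binary search for 19 in [4, 5, 9, 13, 18, 19, 22]:

lo=0, hi=6, mid=3, arr[mid]=13 -> 13 < 19, search right half
lo=4, hi=6, mid=5, arr[mid]=19 -> Found target at index 5!

Binary search finds 19 at index 5 after 2 comparisons. The search repeatedly halves the search space by comparing with the middle element.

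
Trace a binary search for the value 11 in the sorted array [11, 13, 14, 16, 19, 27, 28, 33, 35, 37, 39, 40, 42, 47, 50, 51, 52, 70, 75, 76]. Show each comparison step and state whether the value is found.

Binary search for 11 in [11, 13, 14, 16, 19, 27, 28, 33, 35, 37, 39, 40, 42, 47, 50, 51, 52, 70, 75, 76]:

lo=0, hi=19, mid=9, arr[mid]=37 -> 37 > 11, search left half
lo=0, hi=8, mid=4, arr[mid]=19 -> 19 > 11, search left half
lo=0, hi=3, mid=1, arr[mid]=13 -> 13 > 11, search left half
lo=0, hi=0, mid=0, arr[mid]=11 -> Found target at index 0!

Binary search finds 11 at index 0 after 4 comparisons. The search repeatedly halves the search space by comparing with the middle element.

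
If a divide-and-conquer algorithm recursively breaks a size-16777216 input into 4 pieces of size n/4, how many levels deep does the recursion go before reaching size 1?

For divide and conquer with division factor 4:

Problem sizes at each level:
Level 0: 16777216
Level 1: 4194304
Level 2: 1048576
Level 3: 262144
Level 4: 65536
Level 5: 16384
Level 6: 4096
Level 7: 1024
Level 8: 256
Level 9: 64
Level 10: 16
Level 11: 4
Level 12: 1

The root is level 0 and the size-1 base case is level 12 (the tree spans levels 0 through 12, i.e. 13 levels counting the root), so the depth is the number of divisions: log_4(16777216) = 12

The recursion tree depth is log_4(16777216) = 12. At each level, the problem size is divided by 4, so it takes 12 divisions to reduce to a base case of size 1. The algorithm makes 4 recursive calls at each level.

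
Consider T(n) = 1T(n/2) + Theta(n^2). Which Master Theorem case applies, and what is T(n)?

Master Theorem for T(n) = 1T(n/2) + O(n^2):

a = 1, b = 2, c = 2
log_b(a) = log_2(1) = 0.0000

Case 3: c = 2 > log_2(1) = 0.0000
T(n) = O(n^2) = O(n^2)

For T(n) = 1T(n/2) + O(n^2): log_2(1) = 0.0000. This is Case 3 of the Master Theorem (c > log_b(a), work dominated by root), giving O(n^2).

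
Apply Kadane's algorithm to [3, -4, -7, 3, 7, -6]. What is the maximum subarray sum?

Using Kadane's algorithm on [3, -4, -7, 3, 7, -6]:

Scanning through the array:
Position 1 (value -4): max_ending_here = -1, max_so_far = 3
Position 2 (value -7): max_ending_here = -7, max_so_far = 3
Position 3 (value 3): max_ending_here = 3, max_so_far = 3
Position 4 (value 7): max_ending_here = 10, max_so_far = 10
Position 5 (value -6): max_ending_here = 4, max_so_far = 10

Maximum subarray: [3, 7]
Maximum sum: 10

The maximum subarray is [3, 7] with sum 10. This subarray runs from index 3 to index 4.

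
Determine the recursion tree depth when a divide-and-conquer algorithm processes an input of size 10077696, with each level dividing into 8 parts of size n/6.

For divide and conquer with division factor 6:

Problem sizes at each level:
Level 0: 10077696
Level 1: 1679616
Level 2: 279936
Level 3: 46656
Level 4: 7776
Level 5: 1296
Level 6: 216
Level 7: 36
Level 8: 6
Level 9: 1

The root is level 0 and the size-1 base case is level 9 (the tree spans levels 0 through 9, i.e. 10 levels counting the root), so the depth is the number of divisions: log_6(10077696) = 9

The recursion tree depth is log_6(10077696) = 9. At each level, the problem size is divided by 6, so it takes 9 divisions to reduce to a base case of size 1. The algorithm makes 8 recursive calls at each level.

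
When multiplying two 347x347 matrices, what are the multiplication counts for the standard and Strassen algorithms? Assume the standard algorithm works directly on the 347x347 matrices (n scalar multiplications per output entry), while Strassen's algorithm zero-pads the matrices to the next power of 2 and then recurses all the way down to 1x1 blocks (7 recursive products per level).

Matrix multiplication for 347x347 matrices:

Strassen's algorithm requires power-of-2 dimensions. Pad 347x347 to 512x512 (next power of 2).

Standard algorithm: 347^3 = 41781923 multiplications
Strassen's algorithm: 7^(log2(512)) = 7^9 = 40353607 multiplications
Savings: 41781923 - 40353607 = 1428316 multiplications

Standard: 41781923 multiplications (347^3). Strassen: 40353607 multiplications (7^9, after padding to 512x512). Strassen reduces 8 recursive multiplications to 7 at each level.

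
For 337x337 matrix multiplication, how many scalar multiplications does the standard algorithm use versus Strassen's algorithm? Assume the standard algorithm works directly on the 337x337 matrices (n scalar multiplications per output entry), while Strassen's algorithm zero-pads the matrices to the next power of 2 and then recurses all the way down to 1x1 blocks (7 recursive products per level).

Matrix multiplication for 337x337 matrices:

Strassen's algorithm requires power-of-2 dimensions. Pad 337x337 to 512x512 (next power of 2).

Standard algorithm: 337^3 = 38272753 multiplications
Strassen's algorithm: 7^(log2(512)) = 7^9 = 40353607 multiplications
Difference: 38272753 - 40353607 = -2080854 (Strassen uses MORE here due to padding overhead — for small or just-over-power-of-2 n, padding can outweigh the per-level savings)

Standard: 38272753 multiplications (337^3). Strassen: 40353607 multiplications (7^9, after padding to 512x512). Strassen reduces 8 recursive multiplications to 7 at each level.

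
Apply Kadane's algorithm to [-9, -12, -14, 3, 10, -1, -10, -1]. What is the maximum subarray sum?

Using Kadane's algorithm on [-9, -12, -14, 3, 10, -1, -10, -1]:

Scanning through the array:
Position 1 (value -12): max_ending_here = -12, max_so_far = -9
Position 2 (value -14): max_ending_here = -14, max_so_far = -9
Position 3 (value 3): max_ending_here = 3, max_so_far = 3
Position 4 (value 10): max_ending_here = 13, max_so_far = 13
Position 5 (value -1): max_ending_here = 12, max_so_far = 13
Position 6 (value -10): max_ending_here = 2, max_so_far = 13
Position 7 (value -1): max_ending_here = 1, max_so_far = 13

Maximum subarray: [3, 10]
Maximum sum: 13

The maximum subarray is [3, 10] with sum 13. This subarray runs from index 3 to index 4.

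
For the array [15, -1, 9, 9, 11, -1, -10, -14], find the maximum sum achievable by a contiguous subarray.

Using Kadane's algorithm on [15, -1, 9, 9, 11, -1, -10, -14]:

Scanning through the array:
Position 1 (value -1): max_ending_here = 14, max_so_far = 15
Position 2 (value 9): max_ending_here = 23, max_so_far = 23
Position 3 (value 9): max_ending_here = 32, max_so_far = 32
Position 4 (value 11): max_ending_here = 43, max_so_far = 43
Position 5 (value -1): max_ending_here = 42, max_so_far = 43
Position 6 (value -10): max_ending_here = 32, max_so_far = 43
Position 7 (value -14): max_ending_here = 18, max_so_far = 43

Maximum subarray: [15, -1, 9, 9, 11]
Maximum sum: 43

The maximum subarray is [15, -1, 9, 9, 11] with sum 43. This subarray runs from index 0 to index 4.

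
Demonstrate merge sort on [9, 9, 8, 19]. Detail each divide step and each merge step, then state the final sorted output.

Merge sort trace:

Split: [9, 9, 8, 19] -> [9, 9] and [8, 19]
  Split: [9, 9] -> [9] and [9]
  Merge: [9] + [9] -> [9, 9]
  Split: [8, 19] -> [8] and [19]
  Merge: [8] + [19] -> [8, 19]
Merge: [9, 9] + [8, 19] -> [8, 9, 9, 19]

Final sorted array: [8, 9, 9, 19]

The merge sort proceeds by recursively splitting the array and merging sorted halves.
After all merges, the sorted array is [8, 9, 9, 19].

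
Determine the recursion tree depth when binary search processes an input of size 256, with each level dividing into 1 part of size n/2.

For divide and conquer with division factor 2:

Problem sizes at each level:
Level 0: 256
Level 1: 128
Level 2: 64
Level 3: 32
Level 4: 16
Level 5: 8
Level 6: 4
Level 7: 2
Level 8: 1

The root is level 0 and the size-1 base case is level 8 (the tree spans levels 0 through 8, i.e. 9 levels counting the root), so the depth is the number of divisions: log_2(256) = 8

The recursion tree depth is log_2(256) = 8. At each level, the problem size is divided by 2, so it takes 8 divisions to reduce to a base case of size 1. The algorithm makes 1 recursive call at each level.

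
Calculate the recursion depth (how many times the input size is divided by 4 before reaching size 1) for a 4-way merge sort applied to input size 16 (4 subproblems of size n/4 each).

For divide and conquer with division factor 4:

Problem sizes at each level:
Level 0: 16
Level 1: 4
Level 2: 1

The root is level 0 and the size-1 base case is level 2 (the tree spans levels 0 through 2, i.e. 3 levels counting the root), so the depth is the number of divisions: log_4(16) = 2

The recursion tree depth is log_4(16) = 2. At each level, the problem size is divided by 4, so it takes 2 divisions to reduce to a base case of size 1. The algorithm makes 4 recursive calls at each level.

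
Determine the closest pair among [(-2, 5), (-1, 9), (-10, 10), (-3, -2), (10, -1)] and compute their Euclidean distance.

Computing all pairwise distances among 5 points:

d((-2, 5), (-1, 9)) = 4.1231 <-- minimum
d((-2, 5), (-10, 10)) = 9.434
d((-2, 5), (-3, -2)) = 7.0711
d((-2, 5), (10, -1)) = 13.4164
d((-1, 9), (-10, 10)) = 9.0554
d((-1, 9), (-3, -2)) = 11.1803
d((-1, 9), (10, -1)) = 14.8661
d((-10, 10), (-3, -2)) = 13.8924
d((-10, 10), (10, -1)) = 22.8254
d((-3, -2), (10, -1)) = 13.0384

Closest pair: (-2, 5) and (-1, 9) with distance 4.1231

The closest pair is (-2, 5) and (-1, 9) with Euclidean distance 4.1231. For 5 points, brute-force pairwise comparison is shown above. For large n, the divide-and-conquer algorithm (sort by x, recurse on halves, check the dividing strip) achieves O(n log n).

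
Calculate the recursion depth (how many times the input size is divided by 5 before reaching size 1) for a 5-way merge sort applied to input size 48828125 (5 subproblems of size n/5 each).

For divide and conquer with division factor 5:

Problem sizes at each level:
Level 0: 48828125
Level 1: 9765625
Level 2: 1953125
Level 3: 390625
Level 4: 78125
Level 5: 15625
Level 6: 3125
Level 7: 625
Level 8: 125
Level 9: 25
Level 10: 5
Level 11: 1

The root is level 0 and the size-1 base case is level 11 (the tree spans levels 0 through 11, i.e. 12 levels counting the root), so the depth is the number of divisions: log_5(48828125) = 11

The recursion tree depth is log_5(48828125) = 11. At each level, the problem size is divided by 5, so it takes 11 divisions to reduce to a base case of size 1. The algorithm makes 5 recursive calls at each level.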